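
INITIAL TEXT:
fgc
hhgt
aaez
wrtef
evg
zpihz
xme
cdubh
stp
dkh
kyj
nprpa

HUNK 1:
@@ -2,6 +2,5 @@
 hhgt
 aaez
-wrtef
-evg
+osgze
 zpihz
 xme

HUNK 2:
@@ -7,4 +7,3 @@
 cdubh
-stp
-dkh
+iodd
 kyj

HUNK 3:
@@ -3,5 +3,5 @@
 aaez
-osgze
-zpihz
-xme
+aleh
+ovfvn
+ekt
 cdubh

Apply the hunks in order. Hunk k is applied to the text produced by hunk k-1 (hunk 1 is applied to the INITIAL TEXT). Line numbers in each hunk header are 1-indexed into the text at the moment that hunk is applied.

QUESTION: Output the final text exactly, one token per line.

Answer: fgc
hhgt
aaez
aleh
ovfvn
ekt
cdubh
iodd
kyj
nprpa

Derivation:
Hunk 1: at line 2 remove [wrtef,evg] add [osgze] -> 11 lines: fgc hhgt aaez osgze zpihz xme cdubh stp dkh kyj nprpa
Hunk 2: at line 7 remove [stp,dkh] add [iodd] -> 10 lines: fgc hhgt aaez osgze zpihz xme cdubh iodd kyj nprpa
Hunk 3: at line 3 remove [osgze,zpihz,xme] add [aleh,ovfvn,ekt] -> 10 lines: fgc hhgt aaez aleh ovfvn ekt cdubh iodd kyj nprpa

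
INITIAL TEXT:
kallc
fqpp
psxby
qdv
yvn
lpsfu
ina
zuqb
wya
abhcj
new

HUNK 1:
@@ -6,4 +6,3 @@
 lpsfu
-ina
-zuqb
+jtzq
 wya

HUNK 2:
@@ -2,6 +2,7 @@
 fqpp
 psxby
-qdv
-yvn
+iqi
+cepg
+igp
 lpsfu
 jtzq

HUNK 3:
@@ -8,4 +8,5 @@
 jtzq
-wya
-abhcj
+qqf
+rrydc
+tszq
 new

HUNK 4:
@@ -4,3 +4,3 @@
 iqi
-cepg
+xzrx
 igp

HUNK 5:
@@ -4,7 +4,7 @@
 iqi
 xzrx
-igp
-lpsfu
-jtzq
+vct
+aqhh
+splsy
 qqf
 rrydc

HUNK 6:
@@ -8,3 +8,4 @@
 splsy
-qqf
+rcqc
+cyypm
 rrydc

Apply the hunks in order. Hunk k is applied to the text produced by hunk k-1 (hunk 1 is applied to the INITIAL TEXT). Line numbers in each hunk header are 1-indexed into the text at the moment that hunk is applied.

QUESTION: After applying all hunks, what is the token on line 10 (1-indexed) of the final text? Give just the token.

Answer: cyypm

Derivation:
Hunk 1: at line 6 remove [ina,zuqb] add [jtzq] -> 10 lines: kallc fqpp psxby qdv yvn lpsfu jtzq wya abhcj new
Hunk 2: at line 2 remove [qdv,yvn] add [iqi,cepg,igp] -> 11 lines: kallc fqpp psxby iqi cepg igp lpsfu jtzq wya abhcj new
Hunk 3: at line 8 remove [wya,abhcj] add [qqf,rrydc,tszq] -> 12 lines: kallc fqpp psxby iqi cepg igp lpsfu jtzq qqf rrydc tszq new
Hunk 4: at line 4 remove [cepg] add [xzrx] -> 12 lines: kallc fqpp psxby iqi xzrx igp lpsfu jtzq qqf rrydc tszq new
Hunk 5: at line 4 remove [igp,lpsfu,jtzq] add [vct,aqhh,splsy] -> 12 lines: kallc fqpp psxby iqi xzrx vct aqhh splsy qqf rrydc tszq new
Hunk 6: at line 8 remove [qqf] add [rcqc,cyypm] -> 13 lines: kallc fqpp psxby iqi xzrx vct aqhh splsy rcqc cyypm rrydc tszq new
Final line 10: cyypm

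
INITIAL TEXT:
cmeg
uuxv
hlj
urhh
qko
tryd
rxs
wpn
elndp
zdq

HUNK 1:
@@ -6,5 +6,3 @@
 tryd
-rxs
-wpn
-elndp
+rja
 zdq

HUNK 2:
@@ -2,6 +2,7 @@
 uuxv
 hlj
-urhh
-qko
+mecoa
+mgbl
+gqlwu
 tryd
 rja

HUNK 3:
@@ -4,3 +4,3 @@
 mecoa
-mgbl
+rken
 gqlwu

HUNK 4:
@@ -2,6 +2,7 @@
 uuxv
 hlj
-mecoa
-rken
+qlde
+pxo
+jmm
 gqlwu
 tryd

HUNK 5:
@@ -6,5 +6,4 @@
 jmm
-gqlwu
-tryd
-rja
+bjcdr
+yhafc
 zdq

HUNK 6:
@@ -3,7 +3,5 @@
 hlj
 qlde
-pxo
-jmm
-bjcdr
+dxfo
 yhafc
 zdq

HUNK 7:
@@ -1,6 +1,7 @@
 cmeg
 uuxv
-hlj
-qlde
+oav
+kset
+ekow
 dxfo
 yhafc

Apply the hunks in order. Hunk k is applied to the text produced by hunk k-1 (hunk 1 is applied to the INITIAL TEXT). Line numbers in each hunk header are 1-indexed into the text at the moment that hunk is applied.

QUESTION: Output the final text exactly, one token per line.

Answer: cmeg
uuxv
oav
kset
ekow
dxfo
yhafc
zdq

Derivation:
Hunk 1: at line 6 remove [rxs,wpn,elndp] add [rja] -> 8 lines: cmeg uuxv hlj urhh qko tryd rja zdq
Hunk 2: at line 2 remove [urhh,qko] add [mecoa,mgbl,gqlwu] -> 9 lines: cmeg uuxv hlj mecoa mgbl gqlwu tryd rja zdq
Hunk 3: at line 4 remove [mgbl] add [rken] -> 9 lines: cmeg uuxv hlj mecoa rken gqlwu tryd rja zdq
Hunk 4: at line 2 remove [mecoa,rken] add [qlde,pxo,jmm] -> 10 lines: cmeg uuxv hlj qlde pxo jmm gqlwu tryd rja zdq
Hunk 5: at line 6 remove [gqlwu,tryd,rja] add [bjcdr,yhafc] -> 9 lines: cmeg uuxv hlj qlde pxo jmm bjcdr yhafc zdq
Hunk 6: at line 3 remove [pxo,jmm,bjcdr] add [dxfo] -> 7 lines: cmeg uuxv hlj qlde dxfo yhafc zdq
Hunk 7: at line 1 remove [hlj,qlde] add [oav,kset,ekow] -> 8 lines: cmeg uuxv oav kset ekow dxfo yhafc zdq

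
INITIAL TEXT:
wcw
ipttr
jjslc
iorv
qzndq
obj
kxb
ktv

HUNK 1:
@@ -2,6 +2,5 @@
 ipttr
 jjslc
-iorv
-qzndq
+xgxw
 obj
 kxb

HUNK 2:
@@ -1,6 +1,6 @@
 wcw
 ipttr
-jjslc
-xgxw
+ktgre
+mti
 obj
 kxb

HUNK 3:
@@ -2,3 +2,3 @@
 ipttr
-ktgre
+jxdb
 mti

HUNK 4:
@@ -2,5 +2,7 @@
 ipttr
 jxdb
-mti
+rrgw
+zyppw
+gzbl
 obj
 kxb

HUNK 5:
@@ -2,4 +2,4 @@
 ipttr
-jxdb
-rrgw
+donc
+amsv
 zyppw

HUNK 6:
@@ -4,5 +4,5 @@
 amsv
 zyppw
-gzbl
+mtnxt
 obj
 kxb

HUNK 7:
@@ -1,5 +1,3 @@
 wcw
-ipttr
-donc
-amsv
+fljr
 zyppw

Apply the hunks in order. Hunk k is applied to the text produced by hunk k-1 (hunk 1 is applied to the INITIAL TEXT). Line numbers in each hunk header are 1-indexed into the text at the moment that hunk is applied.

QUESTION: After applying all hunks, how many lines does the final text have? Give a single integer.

Answer: 7

Derivation:
Hunk 1: at line 2 remove [iorv,qzndq] add [xgxw] -> 7 lines: wcw ipttr jjslc xgxw obj kxb ktv
Hunk 2: at line 1 remove [jjslc,xgxw] add [ktgre,mti] -> 7 lines: wcw ipttr ktgre mti obj kxb ktv
Hunk 3: at line 2 remove [ktgre] add [jxdb] -> 7 lines: wcw ipttr jxdb mti obj kxb ktv
Hunk 4: at line 2 remove [mti] add [rrgw,zyppw,gzbl] -> 9 lines: wcw ipttr jxdb rrgw zyppw gzbl obj kxb ktv
Hunk 5: at line 2 remove [jxdb,rrgw] add [donc,amsv] -> 9 lines: wcw ipttr donc amsv zyppw gzbl obj kxb ktv
Hunk 6: at line 4 remove [gzbl] add [mtnxt] -> 9 lines: wcw ipttr donc amsv zyppw mtnxt obj kxb ktv
Hunk 7: at line 1 remove [ipttr,donc,amsv] add [fljr] -> 7 lines: wcw fljr zyppw mtnxt obj kxb ktv
Final line count: 7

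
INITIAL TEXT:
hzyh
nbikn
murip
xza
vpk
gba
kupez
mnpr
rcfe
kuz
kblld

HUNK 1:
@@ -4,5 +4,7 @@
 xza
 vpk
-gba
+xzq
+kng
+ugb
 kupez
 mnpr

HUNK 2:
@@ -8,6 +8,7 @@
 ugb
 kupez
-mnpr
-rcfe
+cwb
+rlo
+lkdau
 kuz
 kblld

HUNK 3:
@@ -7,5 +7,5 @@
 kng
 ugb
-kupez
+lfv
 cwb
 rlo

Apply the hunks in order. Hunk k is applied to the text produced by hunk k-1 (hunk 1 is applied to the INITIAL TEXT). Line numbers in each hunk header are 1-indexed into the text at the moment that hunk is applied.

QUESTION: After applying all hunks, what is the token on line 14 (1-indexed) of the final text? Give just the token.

Hunk 1: at line 4 remove [gba] add [xzq,kng,ugb] -> 13 lines: hzyh nbikn murip xza vpk xzq kng ugb kupez mnpr rcfe kuz kblld
Hunk 2: at line 8 remove [mnpr,rcfe] add [cwb,rlo,lkdau] -> 14 lines: hzyh nbikn murip xza vpk xzq kng ugb kupez cwb rlo lkdau kuz kblld
Hunk 3: at line 7 remove [kupez] add [lfv] -> 14 lines: hzyh nbikn murip xza vpk xzq kng ugb lfv cwb rlo lkdau kuz kblld
Final line 14: kblld

Answer: kblld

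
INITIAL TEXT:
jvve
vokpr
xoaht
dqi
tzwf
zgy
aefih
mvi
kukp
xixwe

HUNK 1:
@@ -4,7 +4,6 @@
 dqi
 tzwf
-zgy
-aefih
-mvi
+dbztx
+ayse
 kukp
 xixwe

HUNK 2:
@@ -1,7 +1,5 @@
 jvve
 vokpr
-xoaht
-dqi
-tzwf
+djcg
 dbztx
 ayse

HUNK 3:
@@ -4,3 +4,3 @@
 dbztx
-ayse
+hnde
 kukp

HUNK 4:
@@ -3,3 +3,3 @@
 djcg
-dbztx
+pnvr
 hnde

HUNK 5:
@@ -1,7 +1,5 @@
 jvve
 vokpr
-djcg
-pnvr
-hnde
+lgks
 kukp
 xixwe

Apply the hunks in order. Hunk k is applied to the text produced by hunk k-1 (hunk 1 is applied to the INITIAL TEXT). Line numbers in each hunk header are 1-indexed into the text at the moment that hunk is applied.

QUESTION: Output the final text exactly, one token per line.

Hunk 1: at line 4 remove [zgy,aefih,mvi] add [dbztx,ayse] -> 9 lines: jvve vokpr xoaht dqi tzwf dbztx ayse kukp xixwe
Hunk 2: at line 1 remove [xoaht,dqi,tzwf] add [djcg] -> 7 lines: jvve vokpr djcg dbztx ayse kukp xixwe
Hunk 3: at line 4 remove [ayse] add [hnde] -> 7 lines: jvve vokpr djcg dbztx hnde kukp xixwe
Hunk 4: at line 3 remove [dbztx] add [pnvr] -> 7 lines: jvve vokpr djcg pnvr hnde kukp xixwe
Hunk 5: at line 1 remove [djcg,pnvr,hnde] add [lgks] -> 5 lines: jvve vokpr lgks kukp xixwe

Answer: jvve
vokpr
lgks
kukp
xixwe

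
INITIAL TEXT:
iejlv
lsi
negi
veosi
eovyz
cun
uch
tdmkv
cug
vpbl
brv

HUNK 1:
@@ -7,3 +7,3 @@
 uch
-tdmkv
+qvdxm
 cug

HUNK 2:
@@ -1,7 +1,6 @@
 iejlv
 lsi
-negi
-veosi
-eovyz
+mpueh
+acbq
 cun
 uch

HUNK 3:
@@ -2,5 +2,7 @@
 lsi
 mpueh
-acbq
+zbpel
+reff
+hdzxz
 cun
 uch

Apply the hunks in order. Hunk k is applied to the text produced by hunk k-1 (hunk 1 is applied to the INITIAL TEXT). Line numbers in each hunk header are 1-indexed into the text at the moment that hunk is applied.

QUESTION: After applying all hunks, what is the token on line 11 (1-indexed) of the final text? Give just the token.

Hunk 1: at line 7 remove [tdmkv] add [qvdxm] -> 11 lines: iejlv lsi negi veosi eovyz cun uch qvdxm cug vpbl brv
Hunk 2: at line 1 remove [negi,veosi,eovyz] add [mpueh,acbq] -> 10 lines: iejlv lsi mpueh acbq cun uch qvdxm cug vpbl brv
Hunk 3: at line 2 remove [acbq] add [zbpel,reff,hdzxz] -> 12 lines: iejlv lsi mpueh zbpel reff hdzxz cun uch qvdxm cug vpbl brv
Final line 11: vpbl

Answer: vpbl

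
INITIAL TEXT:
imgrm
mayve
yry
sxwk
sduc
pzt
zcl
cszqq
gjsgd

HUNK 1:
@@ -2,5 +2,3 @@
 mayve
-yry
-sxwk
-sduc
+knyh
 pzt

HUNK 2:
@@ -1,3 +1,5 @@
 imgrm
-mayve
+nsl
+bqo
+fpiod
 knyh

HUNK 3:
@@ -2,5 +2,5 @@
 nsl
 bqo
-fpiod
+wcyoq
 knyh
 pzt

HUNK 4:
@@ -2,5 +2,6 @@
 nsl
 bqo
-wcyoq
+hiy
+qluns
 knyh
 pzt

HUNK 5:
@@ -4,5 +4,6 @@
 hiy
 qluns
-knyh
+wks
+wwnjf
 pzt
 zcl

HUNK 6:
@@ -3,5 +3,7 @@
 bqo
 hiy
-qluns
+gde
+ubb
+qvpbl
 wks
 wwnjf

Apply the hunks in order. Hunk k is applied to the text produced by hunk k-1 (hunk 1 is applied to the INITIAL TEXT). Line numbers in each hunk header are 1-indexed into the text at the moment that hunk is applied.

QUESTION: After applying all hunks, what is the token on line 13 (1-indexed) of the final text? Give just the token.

Answer: gjsgd

Derivation:
Hunk 1: at line 2 remove [yry,sxwk,sduc] add [knyh] -> 7 lines: imgrm mayve knyh pzt zcl cszqq gjsgd
Hunk 2: at line 1 remove [mayve] add [nsl,bqo,fpiod] -> 9 lines: imgrm nsl bqo fpiod knyh pzt zcl cszqq gjsgd
Hunk 3: at line 2 remove [fpiod] add [wcyoq] -> 9 lines: imgrm nsl bqo wcyoq knyh pzt zcl cszqq gjsgd
Hunk 4: at line 2 remove [wcyoq] add [hiy,qluns] -> 10 lines: imgrm nsl bqo hiy qluns knyh pzt zcl cszqq gjsgd
Hunk 5: at line 4 remove [knyh] add [wks,wwnjf] -> 11 lines: imgrm nsl bqo hiy qluns wks wwnjf pzt zcl cszqq gjsgd
Hunk 6: at line 3 remove [qluns] add [gde,ubb,qvpbl] -> 13 lines: imgrm nsl bqo hiy gde ubb qvpbl wks wwnjf pzt zcl cszqq gjsgd
Final line 13: gjsgd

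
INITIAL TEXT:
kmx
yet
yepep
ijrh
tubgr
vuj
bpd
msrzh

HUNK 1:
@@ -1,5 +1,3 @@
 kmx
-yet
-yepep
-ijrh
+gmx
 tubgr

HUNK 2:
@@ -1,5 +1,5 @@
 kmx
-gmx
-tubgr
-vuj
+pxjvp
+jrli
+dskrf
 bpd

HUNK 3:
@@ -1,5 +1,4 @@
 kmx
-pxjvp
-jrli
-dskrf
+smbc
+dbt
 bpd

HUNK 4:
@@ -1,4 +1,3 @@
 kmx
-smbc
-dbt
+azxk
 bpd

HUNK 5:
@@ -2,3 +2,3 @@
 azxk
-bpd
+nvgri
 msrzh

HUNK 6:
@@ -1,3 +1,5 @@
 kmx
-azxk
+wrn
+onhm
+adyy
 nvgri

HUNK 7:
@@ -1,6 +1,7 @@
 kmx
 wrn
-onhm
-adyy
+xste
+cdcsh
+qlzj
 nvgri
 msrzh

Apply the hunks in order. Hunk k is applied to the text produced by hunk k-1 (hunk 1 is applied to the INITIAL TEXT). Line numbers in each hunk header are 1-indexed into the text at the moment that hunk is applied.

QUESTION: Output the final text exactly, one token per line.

Answer: kmx
wrn
xste
cdcsh
qlzj
nvgri
msrzh

Derivation:
Hunk 1: at line 1 remove [yet,yepep,ijrh] add [gmx] -> 6 lines: kmx gmx tubgr vuj bpd msrzh
Hunk 2: at line 1 remove [gmx,tubgr,vuj] add [pxjvp,jrli,dskrf] -> 6 lines: kmx pxjvp jrli dskrf bpd msrzh
Hunk 3: at line 1 remove [pxjvp,jrli,dskrf] add [smbc,dbt] -> 5 lines: kmx smbc dbt bpd msrzh
Hunk 4: at line 1 remove [smbc,dbt] add [azxk] -> 4 lines: kmx azxk bpd msrzh
Hunk 5: at line 2 remove [bpd] add [nvgri] -> 4 lines: kmx azxk nvgri msrzh
Hunk 6: at line 1 remove [azxk] add [wrn,onhm,adyy] -> 6 lines: kmx wrn onhm adyy nvgri msrzh
Hunk 7: at line 1 remove [onhm,adyy] add [xste,cdcsh,qlzj] -> 7 lines: kmx wrn xste cdcsh qlzj nvgri msrzh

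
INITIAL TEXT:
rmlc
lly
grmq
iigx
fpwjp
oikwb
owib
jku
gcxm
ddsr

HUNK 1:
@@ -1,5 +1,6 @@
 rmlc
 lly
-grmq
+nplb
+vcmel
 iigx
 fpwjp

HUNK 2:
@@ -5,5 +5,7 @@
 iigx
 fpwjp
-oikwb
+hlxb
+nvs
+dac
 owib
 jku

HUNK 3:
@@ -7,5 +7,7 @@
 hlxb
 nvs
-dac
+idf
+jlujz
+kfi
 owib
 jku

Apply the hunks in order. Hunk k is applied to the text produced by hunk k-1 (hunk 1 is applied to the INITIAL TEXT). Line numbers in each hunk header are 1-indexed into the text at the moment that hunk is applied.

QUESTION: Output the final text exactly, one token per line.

Hunk 1: at line 1 remove [grmq] add [nplb,vcmel] -> 11 lines: rmlc lly nplb vcmel iigx fpwjp oikwb owib jku gcxm ddsr
Hunk 2: at line 5 remove [oikwb] add [hlxb,nvs,dac] -> 13 lines: rmlc lly nplb vcmel iigx fpwjp hlxb nvs dac owib jku gcxm ddsr
Hunk 3: at line 7 remove [dac] add [idf,jlujz,kfi] -> 15 lines: rmlc lly nplb vcmel iigx fpwjp hlxb nvs idf jlujz kfi owib jku gcxm ddsr

Answer: rmlc
lly
nplb
vcmel
iigx
fpwjp
hlxb
nvs
idf
jlujz
kfi
owib
jku
gcxm
ddsr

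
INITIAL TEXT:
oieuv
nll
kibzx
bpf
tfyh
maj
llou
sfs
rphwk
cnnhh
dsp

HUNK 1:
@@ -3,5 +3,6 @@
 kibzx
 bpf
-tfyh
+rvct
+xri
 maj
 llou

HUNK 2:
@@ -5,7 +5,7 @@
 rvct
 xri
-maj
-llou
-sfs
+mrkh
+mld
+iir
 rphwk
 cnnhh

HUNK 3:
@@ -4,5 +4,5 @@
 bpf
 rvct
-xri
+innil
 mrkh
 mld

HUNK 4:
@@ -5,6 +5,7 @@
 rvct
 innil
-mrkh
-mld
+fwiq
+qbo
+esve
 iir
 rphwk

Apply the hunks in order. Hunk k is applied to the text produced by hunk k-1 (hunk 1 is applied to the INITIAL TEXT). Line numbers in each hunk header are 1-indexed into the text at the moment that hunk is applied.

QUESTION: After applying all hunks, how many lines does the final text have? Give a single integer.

Answer: 13

Derivation:
Hunk 1: at line 3 remove [tfyh] add [rvct,xri] -> 12 lines: oieuv nll kibzx bpf rvct xri maj llou sfs rphwk cnnhh dsp
Hunk 2: at line 5 remove [maj,llou,sfs] add [mrkh,mld,iir] -> 12 lines: oieuv nll kibzx bpf rvct xri mrkh mld iir rphwk cnnhh dsp
Hunk 3: at line 4 remove [xri] add [innil] -> 12 lines: oieuv nll kibzx bpf rvct innil mrkh mld iir rphwk cnnhh dsp
Hunk 4: at line 5 remove [mrkh,mld] add [fwiq,qbo,esve] -> 13 lines: oieuv nll kibzx bpf rvct innil fwiq qbo esve iir rphwk cnnhh dsp
Final line count: 13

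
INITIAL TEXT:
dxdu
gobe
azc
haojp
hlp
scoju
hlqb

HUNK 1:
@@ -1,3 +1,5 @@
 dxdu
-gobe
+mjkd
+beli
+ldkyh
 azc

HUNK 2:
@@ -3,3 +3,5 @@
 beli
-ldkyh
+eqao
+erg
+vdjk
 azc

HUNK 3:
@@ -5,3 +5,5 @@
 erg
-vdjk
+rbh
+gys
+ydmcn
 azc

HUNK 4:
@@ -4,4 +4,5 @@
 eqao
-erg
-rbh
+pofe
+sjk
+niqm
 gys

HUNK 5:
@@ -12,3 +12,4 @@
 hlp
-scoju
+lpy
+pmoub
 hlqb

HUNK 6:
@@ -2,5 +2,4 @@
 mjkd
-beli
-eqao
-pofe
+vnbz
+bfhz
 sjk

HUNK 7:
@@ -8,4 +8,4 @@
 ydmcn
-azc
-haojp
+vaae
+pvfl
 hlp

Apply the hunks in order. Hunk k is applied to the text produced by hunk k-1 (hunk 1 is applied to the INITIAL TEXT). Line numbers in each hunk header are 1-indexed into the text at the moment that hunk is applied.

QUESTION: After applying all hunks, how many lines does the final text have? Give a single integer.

Hunk 1: at line 1 remove [gobe] add [mjkd,beli,ldkyh] -> 9 lines: dxdu mjkd beli ldkyh azc haojp hlp scoju hlqb
Hunk 2: at line 3 remove [ldkyh] add [eqao,erg,vdjk] -> 11 lines: dxdu mjkd beli eqao erg vdjk azc haojp hlp scoju hlqb
Hunk 3: at line 5 remove [vdjk] add [rbh,gys,ydmcn] -> 13 lines: dxdu mjkd beli eqao erg rbh gys ydmcn azc haojp hlp scoju hlqb
Hunk 4: at line 4 remove [erg,rbh] add [pofe,sjk,niqm] -> 14 lines: dxdu mjkd beli eqao pofe sjk niqm gys ydmcn azc haojp hlp scoju hlqb
Hunk 5: at line 12 remove [scoju] add [lpy,pmoub] -> 15 lines: dxdu mjkd beli eqao pofe sjk niqm gys ydmcn azc haojp hlp lpy pmoub hlqb
Hunk 6: at line 2 remove [beli,eqao,pofe] add [vnbz,bfhz] -> 14 lines: dxdu mjkd vnbz bfhz sjk niqm gys ydmcn azc haojp hlp lpy pmoub hlqb
Hunk 7: at line 8 remove [azc,haojp] add [vaae,pvfl] -> 14 lines: dxdu mjkd vnbz bfhz sjk niqm gys ydmcn vaae pvfl hlp lpy pmoub hlqb
Final line count: 14

Answer: 14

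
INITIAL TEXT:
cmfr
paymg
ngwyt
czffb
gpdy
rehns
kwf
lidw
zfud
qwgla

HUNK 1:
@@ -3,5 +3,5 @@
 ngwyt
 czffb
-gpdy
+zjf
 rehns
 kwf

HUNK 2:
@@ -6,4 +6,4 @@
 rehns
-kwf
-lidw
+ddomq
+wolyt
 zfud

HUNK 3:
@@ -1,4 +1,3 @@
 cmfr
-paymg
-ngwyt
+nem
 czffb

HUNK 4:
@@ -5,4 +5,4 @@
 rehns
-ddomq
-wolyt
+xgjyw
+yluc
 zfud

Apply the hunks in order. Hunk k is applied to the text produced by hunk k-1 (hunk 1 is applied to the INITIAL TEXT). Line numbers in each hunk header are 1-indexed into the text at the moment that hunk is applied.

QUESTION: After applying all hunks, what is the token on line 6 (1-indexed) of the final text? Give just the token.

Answer: xgjyw

Derivation:
Hunk 1: at line 3 remove [gpdy] add [zjf] -> 10 lines: cmfr paymg ngwyt czffb zjf rehns kwf lidw zfud qwgla
Hunk 2: at line 6 remove [kwf,lidw] add [ddomq,wolyt] -> 10 lines: cmfr paymg ngwyt czffb zjf rehns ddomq wolyt zfud qwgla
Hunk 3: at line 1 remove [paymg,ngwyt] add [nem] -> 9 lines: cmfr nem czffb zjf rehns ddomq wolyt zfud qwgla
Hunk 4: at line 5 remove [ddomq,wolyt] add [xgjyw,yluc] -> 9 lines: cmfr nem czffb zjf rehns xgjyw yluc zfud qwgla
Final line 6: xgjyw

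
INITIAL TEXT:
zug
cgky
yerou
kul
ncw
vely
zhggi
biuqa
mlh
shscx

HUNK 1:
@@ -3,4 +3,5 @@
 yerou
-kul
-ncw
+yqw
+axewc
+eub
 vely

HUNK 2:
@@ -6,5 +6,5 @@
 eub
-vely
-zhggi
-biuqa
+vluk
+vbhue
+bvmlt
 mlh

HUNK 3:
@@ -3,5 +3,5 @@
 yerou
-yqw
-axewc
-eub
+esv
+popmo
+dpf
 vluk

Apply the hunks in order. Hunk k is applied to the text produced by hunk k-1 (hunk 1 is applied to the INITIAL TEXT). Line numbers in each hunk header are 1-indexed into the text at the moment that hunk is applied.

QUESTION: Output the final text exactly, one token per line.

Answer: zug
cgky
yerou
esv
popmo
dpf
vluk
vbhue
bvmlt
mlh
shscx

Derivation:
Hunk 1: at line 3 remove [kul,ncw] add [yqw,axewc,eub] -> 11 lines: zug cgky yerou yqw axewc eub vely zhggi biuqa mlh shscx
Hunk 2: at line 6 remove [vely,zhggi,biuqa] add [vluk,vbhue,bvmlt] -> 11 lines: zug cgky yerou yqw axewc eub vluk vbhue bvmlt mlh shscx
Hunk 3: at line 3 remove [yqw,axewc,eub] add [esv,popmo,dpf] -> 11 lines: zug cgky yerou esv popmo dpf vluk vbhue bvmlt mlh shscx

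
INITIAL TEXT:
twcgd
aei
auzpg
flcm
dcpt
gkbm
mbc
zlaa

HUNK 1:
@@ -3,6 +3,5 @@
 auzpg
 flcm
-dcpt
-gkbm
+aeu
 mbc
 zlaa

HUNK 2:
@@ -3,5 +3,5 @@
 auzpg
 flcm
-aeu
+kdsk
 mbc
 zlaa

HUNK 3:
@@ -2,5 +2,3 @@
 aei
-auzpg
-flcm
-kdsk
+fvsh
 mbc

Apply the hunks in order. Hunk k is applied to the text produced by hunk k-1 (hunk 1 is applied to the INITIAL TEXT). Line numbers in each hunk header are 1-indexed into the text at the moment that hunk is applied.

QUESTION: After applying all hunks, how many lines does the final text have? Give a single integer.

Answer: 5

Derivation:
Hunk 1: at line 3 remove [dcpt,gkbm] add [aeu] -> 7 lines: twcgd aei auzpg flcm aeu mbc zlaa
Hunk 2: at line 3 remove [aeu] add [kdsk] -> 7 lines: twcgd aei auzpg flcm kdsk mbc zlaa
Hunk 3: at line 2 remove [auzpg,flcm,kdsk] add [fvsh] -> 5 lines: twcgd aei fvsh mbc zlaa
Final line count: 5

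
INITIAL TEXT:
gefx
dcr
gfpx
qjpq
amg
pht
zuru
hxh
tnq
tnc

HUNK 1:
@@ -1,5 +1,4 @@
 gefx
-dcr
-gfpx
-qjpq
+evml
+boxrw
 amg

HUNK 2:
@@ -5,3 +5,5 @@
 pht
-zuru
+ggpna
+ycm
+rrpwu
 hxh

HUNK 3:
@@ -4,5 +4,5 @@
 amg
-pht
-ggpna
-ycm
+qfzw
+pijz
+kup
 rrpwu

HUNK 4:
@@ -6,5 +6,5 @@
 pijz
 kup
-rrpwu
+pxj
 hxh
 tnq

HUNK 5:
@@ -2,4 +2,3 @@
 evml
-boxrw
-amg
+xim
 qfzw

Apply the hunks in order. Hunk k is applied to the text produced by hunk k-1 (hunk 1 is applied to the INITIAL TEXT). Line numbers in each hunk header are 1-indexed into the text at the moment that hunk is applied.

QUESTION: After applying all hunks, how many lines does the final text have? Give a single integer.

Answer: 10

Derivation:
Hunk 1: at line 1 remove [dcr,gfpx,qjpq] add [evml,boxrw] -> 9 lines: gefx evml boxrw amg pht zuru hxh tnq tnc
Hunk 2: at line 5 remove [zuru] add [ggpna,ycm,rrpwu] -> 11 lines: gefx evml boxrw amg pht ggpna ycm rrpwu hxh tnq tnc
Hunk 3: at line 4 remove [pht,ggpna,ycm] add [qfzw,pijz,kup] -> 11 lines: gefx evml boxrw amg qfzw pijz kup rrpwu hxh tnq tnc
Hunk 4: at line 6 remove [rrpwu] add [pxj] -> 11 lines: gefx evml boxrw amg qfzw pijz kup pxj hxh tnq tnc
Hunk 5: at line 2 remove [boxrw,amg] add [xim] -> 10 lines: gefx evml xim qfzw pijz kup pxj hxh tnq tnc
Final line count: 10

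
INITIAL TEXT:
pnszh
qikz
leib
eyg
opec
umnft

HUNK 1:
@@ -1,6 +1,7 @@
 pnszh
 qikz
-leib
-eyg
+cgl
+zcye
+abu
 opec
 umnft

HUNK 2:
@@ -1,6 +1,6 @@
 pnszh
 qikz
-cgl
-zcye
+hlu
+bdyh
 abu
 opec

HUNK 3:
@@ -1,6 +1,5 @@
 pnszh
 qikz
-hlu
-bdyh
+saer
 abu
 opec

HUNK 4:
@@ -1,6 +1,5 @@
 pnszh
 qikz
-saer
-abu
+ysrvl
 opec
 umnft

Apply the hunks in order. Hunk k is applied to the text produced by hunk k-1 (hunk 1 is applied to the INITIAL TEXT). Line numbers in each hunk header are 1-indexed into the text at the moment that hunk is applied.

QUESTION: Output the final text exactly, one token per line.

Answer: pnszh
qikz
ysrvl
opec
umnft

Derivation:
Hunk 1: at line 1 remove [leib,eyg] add [cgl,zcye,abu] -> 7 lines: pnszh qikz cgl zcye abu opec umnft
Hunk 2: at line 1 remove [cgl,zcye] add [hlu,bdyh] -> 7 lines: pnszh qikz hlu bdyh abu opec umnft
Hunk 3: at line 1 remove [hlu,bdyh] add [saer] -> 6 lines: pnszh qikz saer abu opec umnft
Hunk 4: at line 1 remove [saer,abu] add [ysrvl] -> 5 lines: pnszh qikz ysrvl opec umnft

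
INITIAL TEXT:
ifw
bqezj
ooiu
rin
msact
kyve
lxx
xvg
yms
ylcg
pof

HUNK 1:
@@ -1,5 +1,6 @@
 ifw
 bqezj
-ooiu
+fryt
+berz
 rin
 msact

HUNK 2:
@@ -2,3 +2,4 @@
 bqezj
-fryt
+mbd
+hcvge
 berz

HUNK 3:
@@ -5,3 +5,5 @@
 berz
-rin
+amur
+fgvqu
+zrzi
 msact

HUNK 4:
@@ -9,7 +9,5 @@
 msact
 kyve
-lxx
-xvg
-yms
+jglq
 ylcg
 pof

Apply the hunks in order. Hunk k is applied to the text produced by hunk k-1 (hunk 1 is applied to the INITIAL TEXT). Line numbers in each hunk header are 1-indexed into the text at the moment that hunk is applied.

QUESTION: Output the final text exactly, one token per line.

Answer: ifw
bqezj
mbd
hcvge
berz
amur
fgvqu
zrzi
msact
kyve
jglq
ylcg
pof

Derivation:
Hunk 1: at line 1 remove [ooiu] add [fryt,berz] -> 12 lines: ifw bqezj fryt berz rin msact kyve lxx xvg yms ylcg pof
Hunk 2: at line 2 remove [fryt] add [mbd,hcvge] -> 13 lines: ifw bqezj mbd hcvge berz rin msact kyve lxx xvg yms ylcg pof
Hunk 3: at line 5 remove [rin] add [amur,fgvqu,zrzi] -> 15 lines: ifw bqezj mbd hcvge berz amur fgvqu zrzi msact kyve lxx xvg yms ylcg pof
Hunk 4: at line 9 remove [lxx,xvg,yms] add [jglq] -> 13 lines: ifw bqezj mbd hcvge berz amur fgvqu zrzi msact kyve jglq ylcg pof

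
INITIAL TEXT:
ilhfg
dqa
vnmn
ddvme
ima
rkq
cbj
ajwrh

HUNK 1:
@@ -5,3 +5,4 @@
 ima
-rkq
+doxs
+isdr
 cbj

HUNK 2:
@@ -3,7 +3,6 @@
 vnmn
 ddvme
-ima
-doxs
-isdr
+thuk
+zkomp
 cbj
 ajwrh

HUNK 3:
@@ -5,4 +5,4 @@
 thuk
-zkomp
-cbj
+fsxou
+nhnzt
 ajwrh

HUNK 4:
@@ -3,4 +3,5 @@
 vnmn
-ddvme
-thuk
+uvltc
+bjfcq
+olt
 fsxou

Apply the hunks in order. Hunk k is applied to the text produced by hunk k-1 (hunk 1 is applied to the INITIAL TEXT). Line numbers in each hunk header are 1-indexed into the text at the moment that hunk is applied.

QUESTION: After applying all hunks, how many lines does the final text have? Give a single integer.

Answer: 9

Derivation:
Hunk 1: at line 5 remove [rkq] add [doxs,isdr] -> 9 lines: ilhfg dqa vnmn ddvme ima doxs isdr cbj ajwrh
Hunk 2: at line 3 remove [ima,doxs,isdr] add [thuk,zkomp] -> 8 lines: ilhfg dqa vnmn ddvme thuk zkomp cbj ajwrh
Hunk 3: at line 5 remove [zkomp,cbj] add [fsxou,nhnzt] -> 8 lines: ilhfg dqa vnmn ddvme thuk fsxou nhnzt ajwrh
Hunk 4: at line 3 remove [ddvme,thuk] add [uvltc,bjfcq,olt] -> 9 lines: ilhfg dqa vnmn uvltc bjfcq olt fsxou nhnzt ajwrh
Final line count: 9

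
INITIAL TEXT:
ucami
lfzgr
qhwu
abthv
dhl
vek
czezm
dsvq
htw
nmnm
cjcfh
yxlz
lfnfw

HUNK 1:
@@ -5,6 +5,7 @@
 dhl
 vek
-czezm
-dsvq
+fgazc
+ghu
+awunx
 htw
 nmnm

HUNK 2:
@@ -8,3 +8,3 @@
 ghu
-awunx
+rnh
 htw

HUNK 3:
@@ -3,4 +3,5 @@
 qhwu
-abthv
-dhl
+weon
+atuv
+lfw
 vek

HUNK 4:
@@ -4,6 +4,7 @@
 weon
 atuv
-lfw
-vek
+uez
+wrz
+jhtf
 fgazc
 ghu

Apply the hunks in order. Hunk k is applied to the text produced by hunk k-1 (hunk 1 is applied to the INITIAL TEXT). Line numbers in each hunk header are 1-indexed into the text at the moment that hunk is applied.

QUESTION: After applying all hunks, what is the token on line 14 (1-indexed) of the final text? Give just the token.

Hunk 1: at line 5 remove [czezm,dsvq] add [fgazc,ghu,awunx] -> 14 lines: ucami lfzgr qhwu abthv dhl vek fgazc ghu awunx htw nmnm cjcfh yxlz lfnfw
Hunk 2: at line 8 remove [awunx] add [rnh] -> 14 lines: ucami lfzgr qhwu abthv dhl vek fgazc ghu rnh htw nmnm cjcfh yxlz lfnfw
Hunk 3: at line 3 remove [abthv,dhl] add [weon,atuv,lfw] -> 15 lines: ucami lfzgr qhwu weon atuv lfw vek fgazc ghu rnh htw nmnm cjcfh yxlz lfnfw
Hunk 4: at line 4 remove [lfw,vek] add [uez,wrz,jhtf] -> 16 lines: ucami lfzgr qhwu weon atuv uez wrz jhtf fgazc ghu rnh htw nmnm cjcfh yxlz lfnfw
Final line 14: cjcfh

Answer: cjcfh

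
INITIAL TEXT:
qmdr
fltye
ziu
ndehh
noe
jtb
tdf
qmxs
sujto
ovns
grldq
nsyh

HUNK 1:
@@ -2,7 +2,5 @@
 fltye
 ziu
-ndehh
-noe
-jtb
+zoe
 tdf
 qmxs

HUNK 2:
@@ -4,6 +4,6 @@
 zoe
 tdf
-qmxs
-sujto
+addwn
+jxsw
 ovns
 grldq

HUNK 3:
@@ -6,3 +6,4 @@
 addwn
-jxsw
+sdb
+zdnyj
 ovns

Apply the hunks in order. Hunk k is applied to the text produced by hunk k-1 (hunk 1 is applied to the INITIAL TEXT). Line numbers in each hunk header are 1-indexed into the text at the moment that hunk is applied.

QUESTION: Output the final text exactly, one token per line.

Hunk 1: at line 2 remove [ndehh,noe,jtb] add [zoe] -> 10 lines: qmdr fltye ziu zoe tdf qmxs sujto ovns grldq nsyh
Hunk 2: at line 4 remove [qmxs,sujto] add [addwn,jxsw] -> 10 lines: qmdr fltye ziu zoe tdf addwn jxsw ovns grldq nsyh
Hunk 3: at line 6 remove [jxsw] add [sdb,zdnyj] -> 11 lines: qmdr fltye ziu zoe tdf addwn sdb zdnyj ovns grldq nsyh

Answer: qmdr
fltye
ziu
zoe
tdf
addwn
sdb
zdnyj
ovns
grldq
nsyh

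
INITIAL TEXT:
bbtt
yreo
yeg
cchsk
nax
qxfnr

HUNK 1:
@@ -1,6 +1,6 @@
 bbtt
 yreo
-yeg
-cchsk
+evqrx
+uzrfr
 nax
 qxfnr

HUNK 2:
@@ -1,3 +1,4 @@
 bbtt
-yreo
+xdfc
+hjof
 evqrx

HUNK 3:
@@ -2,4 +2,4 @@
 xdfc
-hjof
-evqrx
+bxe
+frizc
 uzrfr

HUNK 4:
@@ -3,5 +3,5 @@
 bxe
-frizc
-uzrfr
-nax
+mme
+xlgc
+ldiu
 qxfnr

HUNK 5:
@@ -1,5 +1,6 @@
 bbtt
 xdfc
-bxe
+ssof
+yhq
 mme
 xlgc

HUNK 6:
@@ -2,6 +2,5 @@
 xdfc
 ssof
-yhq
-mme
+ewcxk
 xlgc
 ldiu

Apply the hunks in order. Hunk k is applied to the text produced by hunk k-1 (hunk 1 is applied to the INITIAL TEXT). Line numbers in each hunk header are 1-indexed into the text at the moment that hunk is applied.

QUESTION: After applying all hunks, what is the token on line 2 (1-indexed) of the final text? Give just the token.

Hunk 1: at line 1 remove [yeg,cchsk] add [evqrx,uzrfr] -> 6 lines: bbtt yreo evqrx uzrfr nax qxfnr
Hunk 2: at line 1 remove [yreo] add [xdfc,hjof] -> 7 lines: bbtt xdfc hjof evqrx uzrfr nax qxfnr
Hunk 3: at line 2 remove [hjof,evqrx] add [bxe,frizc] -> 7 lines: bbtt xdfc bxe frizc uzrfr nax qxfnr
Hunk 4: at line 3 remove [frizc,uzrfr,nax] add [mme,xlgc,ldiu] -> 7 lines: bbtt xdfc bxe mme xlgc ldiu qxfnr
Hunk 5: at line 1 remove [bxe] add [ssof,yhq] -> 8 lines: bbtt xdfc ssof yhq mme xlgc ldiu qxfnr
Hunk 6: at line 2 remove [yhq,mme] add [ewcxk] -> 7 lines: bbtt xdfc ssof ewcxk xlgc ldiu qxfnr
Final line 2: xdfc

Answer: xdfc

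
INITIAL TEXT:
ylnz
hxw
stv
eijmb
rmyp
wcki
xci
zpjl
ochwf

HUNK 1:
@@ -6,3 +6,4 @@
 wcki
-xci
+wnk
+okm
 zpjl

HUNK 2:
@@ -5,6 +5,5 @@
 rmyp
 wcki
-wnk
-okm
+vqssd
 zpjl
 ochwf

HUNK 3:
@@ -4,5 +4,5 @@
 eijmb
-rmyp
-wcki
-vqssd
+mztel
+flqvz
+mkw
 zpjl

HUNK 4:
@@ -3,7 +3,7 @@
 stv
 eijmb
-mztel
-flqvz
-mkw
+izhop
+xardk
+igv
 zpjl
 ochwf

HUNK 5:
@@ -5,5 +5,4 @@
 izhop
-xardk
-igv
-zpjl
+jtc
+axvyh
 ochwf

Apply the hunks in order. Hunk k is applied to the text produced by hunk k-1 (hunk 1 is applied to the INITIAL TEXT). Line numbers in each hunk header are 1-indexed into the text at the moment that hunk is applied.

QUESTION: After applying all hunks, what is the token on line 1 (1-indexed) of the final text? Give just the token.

Answer: ylnz

Derivation:
Hunk 1: at line 6 remove [xci] add [wnk,okm] -> 10 lines: ylnz hxw stv eijmb rmyp wcki wnk okm zpjl ochwf
Hunk 2: at line 5 remove [wnk,okm] add [vqssd] -> 9 lines: ylnz hxw stv eijmb rmyp wcki vqssd zpjl ochwf
Hunk 3: at line 4 remove [rmyp,wcki,vqssd] add [mztel,flqvz,mkw] -> 9 lines: ylnz hxw stv eijmb mztel flqvz mkw zpjl ochwf
Hunk 4: at line 3 remove [mztel,flqvz,mkw] add [izhop,xardk,igv] -> 9 lines: ylnz hxw stv eijmb izhop xardk igv zpjl ochwf
Hunk 5: at line 5 remove [xardk,igv,zpjl] add [jtc,axvyh] -> 8 lines: ylnz hxw stv eijmb izhop jtc axvyh ochwf
Final line 1: ylnz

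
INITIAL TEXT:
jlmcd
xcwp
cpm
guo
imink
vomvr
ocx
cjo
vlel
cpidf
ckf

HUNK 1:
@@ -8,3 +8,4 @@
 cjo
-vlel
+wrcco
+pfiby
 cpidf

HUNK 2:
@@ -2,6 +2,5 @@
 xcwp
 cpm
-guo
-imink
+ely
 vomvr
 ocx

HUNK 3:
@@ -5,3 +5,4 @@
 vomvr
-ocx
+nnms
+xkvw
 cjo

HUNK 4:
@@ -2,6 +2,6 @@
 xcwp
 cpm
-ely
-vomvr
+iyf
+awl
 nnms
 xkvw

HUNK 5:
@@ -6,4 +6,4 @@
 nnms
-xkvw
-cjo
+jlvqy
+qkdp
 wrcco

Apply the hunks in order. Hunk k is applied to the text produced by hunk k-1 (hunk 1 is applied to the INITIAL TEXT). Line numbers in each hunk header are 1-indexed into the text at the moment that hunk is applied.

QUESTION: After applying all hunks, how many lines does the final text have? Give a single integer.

Answer: 12

Derivation:
Hunk 1: at line 8 remove [vlel] add [wrcco,pfiby] -> 12 lines: jlmcd xcwp cpm guo imink vomvr ocx cjo wrcco pfiby cpidf ckf
Hunk 2: at line 2 remove [guo,imink] add [ely] -> 11 lines: jlmcd xcwp cpm ely vomvr ocx cjo wrcco pfiby cpidf ckf
Hunk 3: at line 5 remove [ocx] add [nnms,xkvw] -> 12 lines: jlmcd xcwp cpm ely vomvr nnms xkvw cjo wrcco pfiby cpidf ckf
Hunk 4: at line 2 remove [ely,vomvr] add [iyf,awl] -> 12 lines: jlmcd xcwp cpm iyf awl nnms xkvw cjo wrcco pfiby cpidf ckf
Hunk 5: at line 6 remove [xkvw,cjo] add [jlvqy,qkdp] -> 12 lines: jlmcd xcwp cpm iyf awl nnms jlvqy qkdp wrcco pfiby cpidf ckf
Final line count: 12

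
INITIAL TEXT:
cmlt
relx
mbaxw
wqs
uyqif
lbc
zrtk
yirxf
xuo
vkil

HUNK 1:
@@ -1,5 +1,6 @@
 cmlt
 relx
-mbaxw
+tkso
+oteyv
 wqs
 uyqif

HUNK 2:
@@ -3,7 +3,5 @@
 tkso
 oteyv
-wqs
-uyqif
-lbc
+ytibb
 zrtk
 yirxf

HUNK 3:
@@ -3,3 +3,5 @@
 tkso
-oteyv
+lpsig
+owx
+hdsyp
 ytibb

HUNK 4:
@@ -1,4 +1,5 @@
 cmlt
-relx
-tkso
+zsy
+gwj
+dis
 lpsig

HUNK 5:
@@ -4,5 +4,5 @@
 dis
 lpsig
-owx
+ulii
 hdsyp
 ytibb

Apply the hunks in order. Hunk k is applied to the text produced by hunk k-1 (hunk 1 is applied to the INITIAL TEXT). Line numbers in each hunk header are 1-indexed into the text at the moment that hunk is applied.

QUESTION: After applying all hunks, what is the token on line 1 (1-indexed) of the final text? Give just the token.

Hunk 1: at line 1 remove [mbaxw] add [tkso,oteyv] -> 11 lines: cmlt relx tkso oteyv wqs uyqif lbc zrtk yirxf xuo vkil
Hunk 2: at line 3 remove [wqs,uyqif,lbc] add [ytibb] -> 9 lines: cmlt relx tkso oteyv ytibb zrtk yirxf xuo vkil
Hunk 3: at line 3 remove [oteyv] add [lpsig,owx,hdsyp] -> 11 lines: cmlt relx tkso lpsig owx hdsyp ytibb zrtk yirxf xuo vkil
Hunk 4: at line 1 remove [relx,tkso] add [zsy,gwj,dis] -> 12 lines: cmlt zsy gwj dis lpsig owx hdsyp ytibb zrtk yirxf xuo vkil
Hunk 5: at line 4 remove [owx] add [ulii] -> 12 lines: cmlt zsy gwj dis lpsig ulii hdsyp ytibb zrtk yirxf xuo vkil
Final line 1: cmlt

Answer: cmlt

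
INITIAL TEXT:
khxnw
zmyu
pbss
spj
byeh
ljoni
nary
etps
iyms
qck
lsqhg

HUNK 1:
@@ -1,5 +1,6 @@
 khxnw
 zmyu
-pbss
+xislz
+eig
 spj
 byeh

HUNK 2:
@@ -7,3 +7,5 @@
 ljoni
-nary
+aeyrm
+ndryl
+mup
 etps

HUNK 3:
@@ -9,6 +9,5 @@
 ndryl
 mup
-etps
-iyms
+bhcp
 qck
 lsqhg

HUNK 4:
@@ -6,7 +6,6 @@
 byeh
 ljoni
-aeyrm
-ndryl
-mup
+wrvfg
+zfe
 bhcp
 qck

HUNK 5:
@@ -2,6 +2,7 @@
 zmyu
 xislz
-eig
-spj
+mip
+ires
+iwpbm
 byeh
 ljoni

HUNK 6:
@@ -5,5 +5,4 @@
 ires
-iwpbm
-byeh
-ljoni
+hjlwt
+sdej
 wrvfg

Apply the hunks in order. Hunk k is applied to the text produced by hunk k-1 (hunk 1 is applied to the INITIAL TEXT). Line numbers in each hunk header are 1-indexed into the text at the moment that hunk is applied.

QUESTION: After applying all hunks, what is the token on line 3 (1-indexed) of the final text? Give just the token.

Answer: xislz

Derivation:
Hunk 1: at line 1 remove [pbss] add [xislz,eig] -> 12 lines: khxnw zmyu xislz eig spj byeh ljoni nary etps iyms qck lsqhg
Hunk 2: at line 7 remove [nary] add [aeyrm,ndryl,mup] -> 14 lines: khxnw zmyu xislz eig spj byeh ljoni aeyrm ndryl mup etps iyms qck lsqhg
Hunk 3: at line 9 remove [etps,iyms] add [bhcp] -> 13 lines: khxnw zmyu xislz eig spj byeh ljoni aeyrm ndryl mup bhcp qck lsqhg
Hunk 4: at line 6 remove [aeyrm,ndryl,mup] add [wrvfg,zfe] -> 12 lines: khxnw zmyu xislz eig spj byeh ljoni wrvfg zfe bhcp qck lsqhg
Hunk 5: at line 2 remove [eig,spj] add [mip,ires,iwpbm] -> 13 lines: khxnw zmyu xislz mip ires iwpbm byeh ljoni wrvfg zfe bhcp qck lsqhg
Hunk 6: at line 5 remove [iwpbm,byeh,ljoni] add [hjlwt,sdej] -> 12 lines: khxnw zmyu xislz mip ires hjlwt sdej wrvfg zfe bhcp qck lsqhg
Final line 3: xislz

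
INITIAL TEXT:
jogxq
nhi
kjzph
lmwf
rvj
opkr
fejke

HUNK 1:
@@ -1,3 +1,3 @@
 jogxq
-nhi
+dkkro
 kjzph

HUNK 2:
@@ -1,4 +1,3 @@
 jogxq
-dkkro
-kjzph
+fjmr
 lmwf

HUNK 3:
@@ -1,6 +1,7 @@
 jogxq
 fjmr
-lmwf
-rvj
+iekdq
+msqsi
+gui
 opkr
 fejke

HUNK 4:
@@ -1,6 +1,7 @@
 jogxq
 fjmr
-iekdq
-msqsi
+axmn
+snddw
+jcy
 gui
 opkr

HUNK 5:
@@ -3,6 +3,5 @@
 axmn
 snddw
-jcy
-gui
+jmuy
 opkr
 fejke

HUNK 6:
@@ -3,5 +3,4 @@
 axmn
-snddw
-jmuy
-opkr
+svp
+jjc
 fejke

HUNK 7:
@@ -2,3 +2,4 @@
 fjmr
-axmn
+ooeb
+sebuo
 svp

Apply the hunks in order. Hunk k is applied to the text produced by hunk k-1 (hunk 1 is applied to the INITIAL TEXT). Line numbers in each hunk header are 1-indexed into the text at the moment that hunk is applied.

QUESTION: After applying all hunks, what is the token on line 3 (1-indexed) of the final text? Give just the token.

Answer: ooeb

Derivation:
Hunk 1: at line 1 remove [nhi] add [dkkro] -> 7 lines: jogxq dkkro kjzph lmwf rvj opkr fejke
Hunk 2: at line 1 remove [dkkro,kjzph] add [fjmr] -> 6 lines: jogxq fjmr lmwf rvj opkr fejke
Hunk 3: at line 1 remove [lmwf,rvj] add [iekdq,msqsi,gui] -> 7 lines: jogxq fjmr iekdq msqsi gui opkr fejke
Hunk 4: at line 1 remove [iekdq,msqsi] add [axmn,snddw,jcy] -> 8 lines: jogxq fjmr axmn snddw jcy gui opkr fejke
Hunk 5: at line 3 remove [jcy,gui] add [jmuy] -> 7 lines: jogxq fjmr axmn snddw jmuy opkr fejke
Hunk 6: at line 3 remove [snddw,jmuy,opkr] add [svp,jjc] -> 6 lines: jogxq fjmr axmn svp jjc fejke
Hunk 7: at line 2 remove [axmn] add [ooeb,sebuo] -> 7 lines: jogxq fjmr ooeb sebuo svp jjc fejke
Final line 3: ooeb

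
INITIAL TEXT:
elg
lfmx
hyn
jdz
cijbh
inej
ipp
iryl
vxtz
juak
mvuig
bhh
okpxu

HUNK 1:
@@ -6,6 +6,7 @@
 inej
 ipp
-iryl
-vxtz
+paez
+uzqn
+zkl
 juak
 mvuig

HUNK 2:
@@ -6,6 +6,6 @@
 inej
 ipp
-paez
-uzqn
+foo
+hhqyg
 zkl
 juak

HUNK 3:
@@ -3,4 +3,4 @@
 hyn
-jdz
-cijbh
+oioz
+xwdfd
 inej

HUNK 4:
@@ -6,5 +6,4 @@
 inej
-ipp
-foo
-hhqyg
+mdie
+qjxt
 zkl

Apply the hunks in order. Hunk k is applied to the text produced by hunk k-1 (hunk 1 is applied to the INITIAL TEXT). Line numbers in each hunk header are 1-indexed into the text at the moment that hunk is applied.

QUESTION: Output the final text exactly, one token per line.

Hunk 1: at line 6 remove [iryl,vxtz] add [paez,uzqn,zkl] -> 14 lines: elg lfmx hyn jdz cijbh inej ipp paez uzqn zkl juak mvuig bhh okpxu
Hunk 2: at line 6 remove [paez,uzqn] add [foo,hhqyg] -> 14 lines: elg lfmx hyn jdz cijbh inej ipp foo hhqyg zkl juak mvuig bhh okpxu
Hunk 3: at line 3 remove [jdz,cijbh] add [oioz,xwdfd] -> 14 lines: elg lfmx hyn oioz xwdfd inej ipp foo hhqyg zkl juak mvuig bhh okpxu
Hunk 4: at line 6 remove [ipp,foo,hhqyg] add [mdie,qjxt] -> 13 lines: elg lfmx hyn oioz xwdfd inej mdie qjxt zkl juak mvuig bhh okpxu

Answer: elg
lfmx
hyn
oioz
xwdfd
inej
mdie
qjxt
zkl
juak
mvuig
bhh
okpxu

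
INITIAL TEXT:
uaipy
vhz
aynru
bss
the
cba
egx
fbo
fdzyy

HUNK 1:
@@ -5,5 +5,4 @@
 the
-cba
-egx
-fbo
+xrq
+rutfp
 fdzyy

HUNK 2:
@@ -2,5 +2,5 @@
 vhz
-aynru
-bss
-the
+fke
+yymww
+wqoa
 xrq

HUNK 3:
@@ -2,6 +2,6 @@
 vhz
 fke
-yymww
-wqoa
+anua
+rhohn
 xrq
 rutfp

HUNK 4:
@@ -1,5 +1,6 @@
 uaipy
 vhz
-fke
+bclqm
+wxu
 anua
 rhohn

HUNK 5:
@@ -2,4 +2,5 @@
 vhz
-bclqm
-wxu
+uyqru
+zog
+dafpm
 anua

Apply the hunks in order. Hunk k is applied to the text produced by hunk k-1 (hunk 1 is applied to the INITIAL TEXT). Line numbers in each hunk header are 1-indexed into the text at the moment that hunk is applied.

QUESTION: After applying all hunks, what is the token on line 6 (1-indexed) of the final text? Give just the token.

Answer: anua

Derivation:
Hunk 1: at line 5 remove [cba,egx,fbo] add [xrq,rutfp] -> 8 lines: uaipy vhz aynru bss the xrq rutfp fdzyy
Hunk 2: at line 2 remove [aynru,bss,the] add [fke,yymww,wqoa] -> 8 lines: uaipy vhz fke yymww wqoa xrq rutfp fdzyy
Hunk 3: at line 2 remove [yymww,wqoa] add [anua,rhohn] -> 8 lines: uaipy vhz fke anua rhohn xrq rutfp fdzyy
Hunk 4: at line 1 remove [fke] add [bclqm,wxu] -> 9 lines: uaipy vhz bclqm wxu anua rhohn xrq rutfp fdzyy
Hunk 5: at line 2 remove [bclqm,wxu] add [uyqru,zog,dafpm] -> 10 lines: uaipy vhz uyqru zog dafpm anua rhohn xrq rutfp fdzyy
Final line 6: anua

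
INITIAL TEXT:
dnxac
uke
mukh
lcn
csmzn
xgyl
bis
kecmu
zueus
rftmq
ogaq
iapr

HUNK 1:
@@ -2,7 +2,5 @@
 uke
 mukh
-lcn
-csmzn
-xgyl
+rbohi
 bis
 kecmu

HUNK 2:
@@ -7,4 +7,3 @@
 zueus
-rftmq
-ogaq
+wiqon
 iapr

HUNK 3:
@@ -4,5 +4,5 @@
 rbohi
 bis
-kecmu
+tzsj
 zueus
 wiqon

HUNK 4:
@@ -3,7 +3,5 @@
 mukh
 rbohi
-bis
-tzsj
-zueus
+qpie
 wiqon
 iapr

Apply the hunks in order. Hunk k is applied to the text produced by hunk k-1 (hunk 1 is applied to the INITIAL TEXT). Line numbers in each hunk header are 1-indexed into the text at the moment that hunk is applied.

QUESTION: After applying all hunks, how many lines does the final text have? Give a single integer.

Answer: 7

Derivation:
Hunk 1: at line 2 remove [lcn,csmzn,xgyl] add [rbohi] -> 10 lines: dnxac uke mukh rbohi bis kecmu zueus rftmq ogaq iapr
Hunk 2: at line 7 remove [rftmq,ogaq] add [wiqon] -> 9 lines: dnxac uke mukh rbohi bis kecmu zueus wiqon iapr
Hunk 3: at line 4 remove [kecmu] add [tzsj] -> 9 lines: dnxac uke mukh rbohi bis tzsj zueus wiqon iapr
Hunk 4: at line 3 remove [bis,tzsj,zueus] add [qpie] -> 7 lines: dnxac uke mukh rbohi qpie wiqon iapr
Final line count: 7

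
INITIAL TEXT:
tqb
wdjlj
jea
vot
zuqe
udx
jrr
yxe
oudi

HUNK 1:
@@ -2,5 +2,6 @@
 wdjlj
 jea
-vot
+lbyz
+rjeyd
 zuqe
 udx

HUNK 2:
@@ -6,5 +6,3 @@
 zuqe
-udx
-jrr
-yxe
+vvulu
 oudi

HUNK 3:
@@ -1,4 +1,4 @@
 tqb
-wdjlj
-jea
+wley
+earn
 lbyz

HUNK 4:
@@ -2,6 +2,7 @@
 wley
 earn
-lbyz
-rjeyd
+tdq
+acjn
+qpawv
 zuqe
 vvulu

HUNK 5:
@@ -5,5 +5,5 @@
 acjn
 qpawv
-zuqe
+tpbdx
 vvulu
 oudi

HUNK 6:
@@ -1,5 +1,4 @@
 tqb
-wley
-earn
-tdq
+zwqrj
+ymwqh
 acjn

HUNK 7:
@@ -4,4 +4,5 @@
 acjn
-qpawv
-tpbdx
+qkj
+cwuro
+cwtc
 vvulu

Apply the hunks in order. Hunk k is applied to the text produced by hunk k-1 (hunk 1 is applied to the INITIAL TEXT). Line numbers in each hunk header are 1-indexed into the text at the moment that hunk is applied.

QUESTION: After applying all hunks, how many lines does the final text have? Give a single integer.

Answer: 9

Derivation:
Hunk 1: at line 2 remove [vot] add [lbyz,rjeyd] -> 10 lines: tqb wdjlj jea lbyz rjeyd zuqe udx jrr yxe oudi
Hunk 2: at line 6 remove [udx,jrr,yxe] add [vvulu] -> 8 lines: tqb wdjlj jea lbyz rjeyd zuqe vvulu oudi
Hunk 3: at line 1 remove [wdjlj,jea] add [wley,earn] -> 8 lines: tqb wley earn lbyz rjeyd zuqe vvulu oudi
Hunk 4: at line 2 remove [lbyz,rjeyd] add [tdq,acjn,qpawv] -> 9 lines: tqb wley earn tdq acjn qpawv zuqe vvulu oudi
Hunk 5: at line 5 remove [zuqe] add [tpbdx] -> 9 lines: tqb wley earn tdq acjn qpawv tpbdx vvulu oudi
Hunk 6: at line 1 remove [wley,earn,tdq] add [zwqrj,ymwqh] -> 8 lines: tqb zwqrj ymwqh acjn qpawv tpbdx vvulu oudi
Hunk 7: at line 4 remove [qpawv,tpbdx] add [qkj,cwuro,cwtc] -> 9 lines: tqb zwqrj ymwqh acjn qkj cwuro cwtc vvulu oudi
Final line count: 9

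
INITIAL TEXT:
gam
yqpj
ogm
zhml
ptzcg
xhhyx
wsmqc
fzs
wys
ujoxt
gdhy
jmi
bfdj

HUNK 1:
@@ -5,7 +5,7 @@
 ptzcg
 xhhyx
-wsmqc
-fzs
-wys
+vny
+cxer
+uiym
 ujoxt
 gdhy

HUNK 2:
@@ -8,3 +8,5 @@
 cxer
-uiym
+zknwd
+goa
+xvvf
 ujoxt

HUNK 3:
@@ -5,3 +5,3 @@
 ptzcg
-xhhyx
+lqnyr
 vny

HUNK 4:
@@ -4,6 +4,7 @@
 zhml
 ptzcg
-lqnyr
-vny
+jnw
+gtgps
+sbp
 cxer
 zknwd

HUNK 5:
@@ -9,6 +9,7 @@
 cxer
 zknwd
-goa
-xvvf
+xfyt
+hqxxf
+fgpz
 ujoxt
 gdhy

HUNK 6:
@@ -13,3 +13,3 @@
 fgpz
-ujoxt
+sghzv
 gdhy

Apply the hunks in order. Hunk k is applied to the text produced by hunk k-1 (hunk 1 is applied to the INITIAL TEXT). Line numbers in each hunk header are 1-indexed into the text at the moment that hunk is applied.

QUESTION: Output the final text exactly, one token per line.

Answer: gam
yqpj
ogm
zhml
ptzcg
jnw
gtgps
sbp
cxer
zknwd
xfyt
hqxxf
fgpz
sghzv
gdhy
jmi
bfdj

Derivation:
Hunk 1: at line 5 remove [wsmqc,fzs,wys] add [vny,cxer,uiym] -> 13 lines: gam yqpj ogm zhml ptzcg xhhyx vny cxer uiym ujoxt gdhy jmi bfdj
Hunk 2: at line 8 remove [uiym] add [zknwd,goa,xvvf] -> 15 lines: gam yqpj ogm zhml ptzcg xhhyx vny cxer zknwd goa xvvf ujoxt gdhy jmi bfdj
Hunk 3: at line 5 remove [xhhyx] add [lqnyr] -> 15 lines: gam yqpj ogm zhml ptzcg lqnyr vny cxer zknwd goa xvvf ujoxt gdhy jmi bfdj
Hunk 4: at line 4 remove [lqnyr,vny] add [jnw,gtgps,sbp] -> 16 lines: gam yqpj ogm zhml ptzcg jnw gtgps sbp cxer zknwd goa xvvf ujoxt gdhy jmi bfdj
Hunk 5: at line 9 remove [goa,xvvf] add [xfyt,hqxxf,fgpz] -> 17 lines: gam yqpj ogm zhml ptzcg jnw gtgps sbp cxer zknwd xfyt hqxxf fgpz ujoxt gdhy jmi bfdj
Hunk 6: at line 13 remove [ujoxt] add [sghzv] -> 17 lines: gam yqpj ogm zhml ptzcg jnw gtgps sbp cxer zknwd xfyt hqxxf fgpz sghzv gdhy jmi bfdj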